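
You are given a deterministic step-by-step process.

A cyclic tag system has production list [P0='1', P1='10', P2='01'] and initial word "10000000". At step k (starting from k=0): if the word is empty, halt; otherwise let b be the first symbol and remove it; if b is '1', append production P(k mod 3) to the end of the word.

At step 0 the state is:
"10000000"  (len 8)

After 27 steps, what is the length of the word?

2

step 0: "10000000"  (len 8)
step 1: "00000001"  (len 8)
step 2: "0000001"  (len 7)
step 3: "000001"  (len 6)
step 4: "00001"  (len 5)
step 5: "0001"  (len 4)
step 6: "001"  (len 3)
step 7: "01"  (len 2)
step 8: "1"  (len 1)
step 9: "01"  (len 2)
step 10: "1"  (len 1)
step 11: "10"  (len 2)
step 12: "001"  (len 3)
step 13: "01"  (len 2)
step 14: "1"  (len 1)
step 15: "01"  (len 2)
step 16: "1"  (len 1)
step 17: "10"  (len 2)
step 18: "001"  (len 3)
step 19: "01"  (len 2)
step 20: "1"  (len 1)
step 21: "01"  (len 2)
step 22: "1"  (len 1)
step 23: "10"  (len 2)
step 24: "001"  (len 3)
step 25: "01"  (len 2)
step 26: "1"  (len 1)
step 27: "01"  (len 2)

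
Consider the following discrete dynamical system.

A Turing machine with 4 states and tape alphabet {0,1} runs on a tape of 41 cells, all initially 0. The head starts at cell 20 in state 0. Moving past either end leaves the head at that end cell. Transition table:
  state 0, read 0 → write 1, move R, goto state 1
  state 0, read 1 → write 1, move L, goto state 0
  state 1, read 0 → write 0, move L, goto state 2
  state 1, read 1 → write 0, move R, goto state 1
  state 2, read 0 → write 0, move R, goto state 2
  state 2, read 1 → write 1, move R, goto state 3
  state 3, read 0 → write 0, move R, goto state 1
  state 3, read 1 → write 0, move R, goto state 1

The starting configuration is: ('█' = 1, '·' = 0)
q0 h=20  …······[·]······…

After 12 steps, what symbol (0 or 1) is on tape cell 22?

0

step 0: q0 h=20  …······[·]······…
step 1: q1 h=21  …·····█[·]······…
step 2: q2 h=20  …······[█]······…
step 3: q3 h=21  …·····█[·]······…
step 4: q1 h=22  …····█·[·]······…
step 5: q2 h=21  …·····█[·]······…
step 6: q2 h=22  …····█·[·]······…
step 7: q2 h=23  …···█··[·]······…
step 8: q2 h=24  …··█···[·]······…
step 9: q2 h=25  …·█····[·]······…
step 10: q2 h=26  …█·····[·]······…
step 11: q2 h=27  …······[·]······…
step 12: q2 h=28  …······[·]······…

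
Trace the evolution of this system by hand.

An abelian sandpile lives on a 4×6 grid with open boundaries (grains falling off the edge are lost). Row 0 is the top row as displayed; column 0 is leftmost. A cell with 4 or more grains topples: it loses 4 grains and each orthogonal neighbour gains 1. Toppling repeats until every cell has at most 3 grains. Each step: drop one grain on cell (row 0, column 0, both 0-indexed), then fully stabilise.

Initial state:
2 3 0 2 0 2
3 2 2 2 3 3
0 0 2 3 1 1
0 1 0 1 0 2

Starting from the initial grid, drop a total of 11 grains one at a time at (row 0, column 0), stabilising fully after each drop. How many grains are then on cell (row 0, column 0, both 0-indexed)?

3

gen 0: 2 3 0 2 0 2
3 2 2 2 3 3
0 0 2 3 1 1
0 1 0 1 0 2
gen 1: 3 3 0 2 0 2
3 2 2 2 3 3
0 0 2 3 1 1
0 1 0 1 0 2
gen 2: 2 1 1 2 0 2
1 0 3 2 3 3
1 1 2 3 1 1
0 1 0 1 0 2
gen 3: 3 1 1 2 0 2
1 0 3 2 3 3
1 1 2 3 1 1
0 1 0 1 0 2
gen 4: 0 2 1 2 0 2
2 0 3 2 3 3
1 1 2 3 1 1
0 1 0 1 0 2
gen 5: 1 2 1 2 0 2
2 0 3 2 3 3
1 1 2 3 1 1
0 1 0 1 0 2
gen 6: 2 2 1 2 0 2
2 0 3 2 3 3
1 1 2 3 1 1
0 1 0 1 0 2
gen 7: 3 2 1 2 0 2
2 0 3 2 3 3
1 1 2 3 1 1
0 1 0 1 0 2
gen 8: 0 3 1 2 0 2
3 0 3 2 3 3
1 1 2 3 1 1
0 1 0 1 0 2
gen 9: 1 3 1 2 0 2
3 0 3 2 3 3
1 1 2 3 1 1
0 1 0 1 0 2
gen 10: 2 3 1 2 0 2
3 0 3 2 3 3
1 1 2 3 1 1
0 1 0 1 0 2
gen 11: 3 3 1 2 0 2
3 0 3 2 3 3
1 1 2 3 1 1
0 1 0 1 0 2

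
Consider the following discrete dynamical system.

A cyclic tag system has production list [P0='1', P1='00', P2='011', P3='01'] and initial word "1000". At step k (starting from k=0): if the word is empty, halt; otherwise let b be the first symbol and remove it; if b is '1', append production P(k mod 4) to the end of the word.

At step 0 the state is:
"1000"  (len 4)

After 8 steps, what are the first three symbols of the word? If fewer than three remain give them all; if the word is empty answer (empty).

k=0  "1000"  (len 4)
k=1  "0001"  (len 4)
k=2  "001"  (len 3)
k=3  "01"  (len 2)
k=4  "1"  (len 1)
k=5  "1"  (len 1)
k=6  "00"  (len 2)
k=7  "0"  (len 1)
k=8  (halted — word empty)

(empty)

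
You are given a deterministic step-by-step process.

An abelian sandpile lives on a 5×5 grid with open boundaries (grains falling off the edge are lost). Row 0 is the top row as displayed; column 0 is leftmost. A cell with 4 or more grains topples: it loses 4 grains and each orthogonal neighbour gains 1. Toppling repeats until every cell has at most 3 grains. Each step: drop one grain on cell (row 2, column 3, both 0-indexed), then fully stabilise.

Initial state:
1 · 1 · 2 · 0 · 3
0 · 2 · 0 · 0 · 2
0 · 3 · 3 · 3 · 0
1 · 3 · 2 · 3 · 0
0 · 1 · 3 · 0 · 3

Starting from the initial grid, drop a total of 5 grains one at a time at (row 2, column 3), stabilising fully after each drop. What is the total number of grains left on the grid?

gen 0: 1 · 1 · 2 · 0 · 3
0 · 2 · 0 · 0 · 2
0 · 3 · 3 · 3 · 0
1 · 3 · 2 · 3 · 0
0 · 1 · 3 · 0 · 3
gen 1: 1 · 1 · 2 · 0 · 3
0 · 3 · 1 · 1 · 2
1 · 1 · 2 · 2 · 1
2 · 1 · 2 · 1 · 1
0 · 3 · 0 · 2 · 3
gen 2: 1 · 1 · 2 · 0 · 3
0 · 3 · 1 · 1 · 2
1 · 1 · 2 · 3 · 1
2 · 1 · 2 · 1 · 1
0 · 3 · 0 · 2 · 3
gen 3: 1 · 1 · 2 · 0 · 3
0 · 3 · 1 · 2 · 2
1 · 1 · 3 · 0 · 2
2 · 1 · 2 · 2 · 1
0 · 3 · 0 · 2 · 3
gen 4: 1 · 1 · 2 · 0 · 3
0 · 3 · 1 · 2 · 2
1 · 1 · 3 · 1 · 2
2 · 1 · 2 · 2 · 1
0 · 3 · 0 · 2 · 3
gen 5: 1 · 1 · 2 · 0 · 3
0 · 3 · 1 · 2 · 2
1 · 1 · 3 · 2 · 2
2 · 1 · 2 · 2 · 1
0 · 3 · 0 · 2 · 3

40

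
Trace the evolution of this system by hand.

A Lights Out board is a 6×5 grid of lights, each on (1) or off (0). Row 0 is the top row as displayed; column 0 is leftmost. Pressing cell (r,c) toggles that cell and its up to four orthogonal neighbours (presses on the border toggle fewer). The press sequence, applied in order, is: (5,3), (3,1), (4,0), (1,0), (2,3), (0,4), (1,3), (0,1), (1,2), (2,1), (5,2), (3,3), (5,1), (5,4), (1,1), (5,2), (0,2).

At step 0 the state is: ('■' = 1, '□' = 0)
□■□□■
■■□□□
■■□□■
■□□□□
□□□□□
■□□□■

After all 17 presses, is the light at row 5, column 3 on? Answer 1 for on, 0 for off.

step 0: □■□□■
■■□□□
■■□□■
■□□□□
□□□□□
■□□□■
step 1: □■□□■
■■□□□
■■□□■
■□□□□
□□□■□
■□■■□
step 2: □■□□■
■■□□□
■□□□■
□■■□□
□■□■□
■□■■□
step 3: □■□□■
■■□□□
■□□□■
■■■□□
■□□■□
□□■■□
step 4: ■■□□■
□□□□□
□□□□■
■■■□□
■□□■□
□□■■□
step 5: ■■□□■
□□□■□
□□■■□
■■■■□
■□□■□
□□■■□
step 6: ■■□■□
□□□■■
□□■■□
■■■■□
■□□■□
□□■■□
step 7: ■■□□□
□□■□□
□□■□□
■■■■□
■□□■□
□□■■□
step 8: □□■□□
□■■□□
□□■□□
■■■■□
■□□■□
□□■■□
step 9: □□□□□
□□□■□
□□□□□
■■■■□
■□□■□
□□■■□
step 10: □□□□□
□■□■□
■■■□□
■□■■□
■□□■□
□□■■□
step 11: □□□□□
□■□■□
■■■□□
■□■■□
■□■■□
□■□□□
step 12: □□□□□
□■□■□
■■■■□
■□□□■
■□■□□
□■□□□
step 13: □□□□□
□■□■□
■■■■□
■□□□■
■■■□□
■□■□□
step 14: □□□□□
□■□■□
■■■■□
■□□□■
■■■□■
■□■■■
step 15: □■□□□
■□■■□
■□■■□
■□□□■
■■■□■
■□■■■
step 16: □■□□□
■□■■□
■□■■□
■□□□■
■■□□■
■■□□■
step 17: □□■■□
■□□■□
■□■■□
■□□□■
■■□□■
■■□□■

0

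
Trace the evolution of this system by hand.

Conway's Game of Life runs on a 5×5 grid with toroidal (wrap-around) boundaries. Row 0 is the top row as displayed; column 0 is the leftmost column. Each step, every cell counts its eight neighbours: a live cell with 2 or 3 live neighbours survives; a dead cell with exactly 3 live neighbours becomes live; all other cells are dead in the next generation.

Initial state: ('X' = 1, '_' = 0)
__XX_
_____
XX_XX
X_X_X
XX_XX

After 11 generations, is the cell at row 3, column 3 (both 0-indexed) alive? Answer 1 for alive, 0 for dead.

1

gen 0: __XX_
_____
XX_XX
X_X_X
XX_XX
gen 1: XXXX_
XX___
_XXX_
_____
_____
gen 2: X_X_X
_____
XXX__
__X__
_XX__
gen 3: X_XX_
__XXX
_XX__
X__X_
X_X__
gen 4: X____
X___X
XX___
X__XX
X_X__
gen 5: X____
____X
_X_X_
__XX_
X__X_
gen 6: X____
X___X
___XX
_X_X_
_XXX_
gen 7: X_XX_
X__X_
__XX_
XX___
XX_XX
gen 8: _____
_____
X_XX_
_____
___X_
gen 9: _____
_____
_____
__XXX
_____
gen 10: _____
_____
___X_
___X_
___X_
gen 11: _____
_____
_____
__XXX
_____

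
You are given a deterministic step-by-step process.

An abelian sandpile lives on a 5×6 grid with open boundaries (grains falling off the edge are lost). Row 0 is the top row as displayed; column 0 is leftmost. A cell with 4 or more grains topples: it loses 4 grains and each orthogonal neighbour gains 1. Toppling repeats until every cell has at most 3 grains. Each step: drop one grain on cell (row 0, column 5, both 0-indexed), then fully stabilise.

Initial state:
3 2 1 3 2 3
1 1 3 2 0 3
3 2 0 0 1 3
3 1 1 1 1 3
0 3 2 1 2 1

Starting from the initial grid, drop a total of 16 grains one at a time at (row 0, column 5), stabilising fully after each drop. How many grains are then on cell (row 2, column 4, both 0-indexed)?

3

t=0: 3 2 1 3 2 3
1 1 3 2 0 3
3 2 0 0 1 3
3 1 1 1 1 3
0 3 2 1 2 1
t=1: 3 2 1 3 3 1
1 1 3 2 1 1
3 2 0 0 2 1
3 1 1 1 2 0
0 3 2 1 2 2
t=2: 3 2 1 3 3 2
1 1 3 2 1 1
3 2 0 0 2 1
3 1 1 1 2 0
0 3 2 1 2 2
t=3: 3 2 1 3 3 3
1 1 3 2 1 1
3 2 0 0 2 1
3 1 1 1 2 0
0 3 2 1 2 2
t=4: 3 2 2 0 1 1
1 1 3 3 2 2
3 2 0 0 2 1
3 1 1 1 2 0
0 3 2 1 2 2
t=5: 3 2 2 0 1 2
1 1 3 3 2 2
3 2 0 0 2 1
3 1 1 1 2 0
0 3 2 1 2 2
t=6: 3 2 2 0 1 3
1 1 3 3 2 2
3 2 0 0 2 1
3 1 1 1 2 0
0 3 2 1 2 2
t=7: 3 2 2 0 2 0
1 1 3 3 2 3
3 2 0 0 2 1
3 1 1 1 2 0
0 3 2 1 2 2
t=8: 3 2 2 0 2 1
1 1 3 3 2 3
3 2 0 0 2 1
3 1 1 1 2 0
0 3 2 1 2 2
t=9: 3 2 2 0 2 2
1 1 3 3 2 3
3 2 0 0 2 1
3 1 1 1 2 0
0 3 2 1 2 2
t=10: 3 2 2 0 2 3
1 1 3 3 2 3
3 2 0 0 2 1
3 1 1 1 2 0
0 3 2 1 2 2
t=11: 3 2 2 0 3 1
1 1 3 3 3 0
3 2 0 0 2 2
3 1 1 1 2 0
0 3 2 1 2 2
t=12: 3 2 2 0 3 2
1 1 3 3 3 0
3 2 0 0 2 2
3 1 1 1 2 0
0 3 2 1 2 2
t=13: 3 2 2 0 3 3
1 1 3 3 3 0
3 2 0 0 2 2
3 1 1 1 2 0
0 3 2 1 2 2
t=14: 3 2 3 2 1 1
1 2 0 1 1 2
3 2 1 1 3 2
3 1 1 1 2 0
0 3 2 1 2 2
t=15: 3 2 3 2 1 2
1 2 0 1 1 2
3 2 1 1 3 2
3 1 1 1 2 0
0 3 2 1 2 2
t=16: 3 2 3 2 1 3
1 2 0 1 1 2
3 2 1 1 3 2
3 1 1 1 2 0
0 3 2 1 2 2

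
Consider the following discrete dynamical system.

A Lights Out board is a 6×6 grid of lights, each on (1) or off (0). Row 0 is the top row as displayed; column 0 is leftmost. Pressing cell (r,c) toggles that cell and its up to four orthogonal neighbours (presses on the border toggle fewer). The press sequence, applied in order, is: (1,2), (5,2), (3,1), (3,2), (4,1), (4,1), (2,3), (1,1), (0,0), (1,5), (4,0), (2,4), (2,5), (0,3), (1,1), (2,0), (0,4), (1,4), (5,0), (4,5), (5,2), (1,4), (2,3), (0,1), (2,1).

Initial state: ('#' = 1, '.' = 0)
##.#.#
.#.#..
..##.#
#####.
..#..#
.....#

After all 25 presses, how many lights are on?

12

t=0: ##.#.#
.#.#..
..##.#
#####.
..#..#
.....#
t=1: ####.#
..#...
...#.#
#####.
..#..#
.....#
t=2: ####.#
..#...
...#.#
#####.
.....#
.###.#
t=3: ####.#
..#...
.#.#.#
...##.
.#...#
.###.#
t=4: ####.#
..#...
.###.#
.##.#.
.##..#
.###.#
t=5: ####.#
..#...
.###.#
..#.#.
#....#
..##.#
t=6: ####.#
..#...
.###.#
.##.#.
.##..#
.###.#
t=7: ####.#
..##..
.#..##
.####.
.##..#
.###.#
t=8: #.##.#
##.#..
....##
.####.
.##..#
.###.#
t=9: .###.#
.#.#..
....##
.####.
.##..#
.###.#
t=10: .###..
.#.###
....#.
.####.
.##..#
.###.#
t=11: .###..
.#.###
....#.
#####.
#.#..#
####.#
t=12: .###..
.#.#.#
...#.#
####..
#.#..#
####.#
t=13: .###..
.#.#..
...##.
####.#
#.#..#
####.#
t=14: .#..#.
.#....
...##.
####.#
#.#..#
####.#
t=15: ....#.
#.#...
.#.##.
####.#
#.#..#
####.#
t=16: ....#.
..#...
#..##.
.###.#
#.#..#
####.#
t=17: ...#.#
..#.#.
#..##.
.###.#
#.#..#
####.#
t=18: ...###
..##.#
#..#..
.###.#
#.#..#
####.#
t=19: ...###
..##.#
#..#..
.###.#
..#..#
..##.#
t=20: ...###
..##.#
#..#..
.###..
..#.#.
..##..
t=21: ...###
..##.#
#..#..
.###..
....#.
.#....
t=22: ...#.#
..#.#.
#..##.
.###..
....#.
.#....
t=23: ...#.#
..###.
#.#...
.##...
....#.
.#....
t=24: ####.#
.####.
#.#...
.##...
....#.
.#....
t=25: ####.#
..###.
.#....
..#...
....#.
.#....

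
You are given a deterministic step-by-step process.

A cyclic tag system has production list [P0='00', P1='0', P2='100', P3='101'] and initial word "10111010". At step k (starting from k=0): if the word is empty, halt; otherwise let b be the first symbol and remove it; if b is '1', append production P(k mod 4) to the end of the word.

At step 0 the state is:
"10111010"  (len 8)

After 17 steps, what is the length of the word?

0) "10111010"  (len 8)
1) "011101000"  (len 9)
2) "11101000"  (len 8)
3) "1101000100"  (len 10)
4) "101000100101"  (len 12)
5) "0100010010100"  (len 13)
6) "100010010100"  (len 12)
7) "00010010100100"  (len 14)
8) "0010010100100"  (len 13)
9) "010010100100"  (len 12)
10) "10010100100"  (len 11)
11) "0010100100100"  (len 13)
12) "010100100100"  (len 12)
13) "10100100100"  (len 11)
14) "01001001000"  (len 11)
15) "1001001000"  (len 10)
16) "001001000101"  (len 12)
17) "01001000101"  (len 11)

11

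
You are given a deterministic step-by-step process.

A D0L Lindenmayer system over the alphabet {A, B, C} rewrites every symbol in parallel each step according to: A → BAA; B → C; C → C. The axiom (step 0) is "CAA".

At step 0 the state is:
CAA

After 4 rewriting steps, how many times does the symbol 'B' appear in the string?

16

step 0: CAA
step 1: CBAABAA
step 2: CCBAABAACBAABAA
step 3: CCCBAABAACBAABAACCBAABAACBAABAA
step 4: CCCCBAABAACBAABAACCBAABAACBAABAACCCBAABAACBAABAACCBAABAACBAABAA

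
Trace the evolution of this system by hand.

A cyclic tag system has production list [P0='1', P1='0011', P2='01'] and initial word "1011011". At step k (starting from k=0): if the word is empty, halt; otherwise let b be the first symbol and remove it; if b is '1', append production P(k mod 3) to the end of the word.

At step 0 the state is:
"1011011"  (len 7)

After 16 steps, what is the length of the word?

12

0) "1011011"  (len 7)
1) "0110111"  (len 7)
2) "110111"  (len 6)
3) "1011101"  (len 7)
4) "0111011"  (len 7)
5) "111011"  (len 6)
6) "1101101"  (len 7)
7) "1011011"  (len 7)
8) "0110110011"  (len 10)
9) "110110011"  (len 9)
10) "101100111"  (len 9)
11) "011001110011"  (len 12)
12) "11001110011"  (len 11)
13) "10011100111"  (len 11)
14) "00111001110011"  (len 14)
15) "0111001110011"  (len 13)
16) "111001110011"  (len 12)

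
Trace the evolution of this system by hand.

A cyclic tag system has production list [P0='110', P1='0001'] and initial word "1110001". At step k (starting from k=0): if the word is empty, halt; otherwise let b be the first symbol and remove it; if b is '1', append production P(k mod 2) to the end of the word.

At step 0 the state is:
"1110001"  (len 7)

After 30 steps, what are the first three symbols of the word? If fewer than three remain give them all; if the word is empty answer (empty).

111

step 0: "1110001"  (len 7)
step 1: "110001110"  (len 9)
step 2: "100011100001"  (len 12)
step 3: "00011100001110"  (len 14)
step 4: "0011100001110"  (len 13)
step 5: "011100001110"  (len 12)
step 6: "11100001110"  (len 11)
step 7: "1100001110110"  (len 13)
step 8: "1000011101100001"  (len 16)
step 9: "000011101100001110"  (len 18)
step 10: "00011101100001110"  (len 17)
step 11: "0011101100001110"  (len 16)
step 12: "011101100001110"  (len 15)
step 13: "11101100001110"  (len 14)
step 14: "11011000011100001"  (len 17)
step 15: "1011000011100001110"  (len 19)
step 16: "0110000111000011100001"  (len 22)
step 17: "110000111000011100001"  (len 21)
step 18: "100001110000111000010001"  (len 24)
step 19: "00001110000111000010001110"  (len 26)
step 20: "0001110000111000010001110"  (len 25)
step 21: "001110000111000010001110"  (len 24)
step 22: "01110000111000010001110"  (len 23)
step 23: "1110000111000010001110"  (len 22)
step 24: "1100001110000100011100001"  (len 25)
step 25: "100001110000100011100001110"  (len 27)
step 26: "000011100001000111000011100001"  (len 30)
step 27: "00011100001000111000011100001"  (len 29)
step 28: "0011100001000111000011100001"  (len 28)
step 29: "011100001000111000011100001"  (len 27)
step 30: "11100001000111000011100001"  (len 26)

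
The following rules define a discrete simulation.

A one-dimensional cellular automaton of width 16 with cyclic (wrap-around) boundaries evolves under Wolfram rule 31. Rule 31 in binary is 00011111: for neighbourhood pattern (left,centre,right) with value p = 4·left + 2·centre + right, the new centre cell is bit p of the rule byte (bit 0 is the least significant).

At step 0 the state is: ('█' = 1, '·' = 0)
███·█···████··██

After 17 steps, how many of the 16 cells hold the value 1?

8

t=0: ███·█···████··██
t=1: ····█████···███·
t=2: █████····████··█
t=3: ·····█████···███
t=4: ██████····████··
t=5: █·····█████···██
t=6: ·██████····████·
t=7: ██·····█████···█
t=8: ··██████····████
t=9: ███·····█████···
t=10: █··██████····███
t=11: ·███·····█████··
t=12: ██··██████····██
t=13: ··███·····█████·
t=14: ███··██████····█
t=15: ···███·····█████
t=16: ████··██████····
t=17: █···███·····████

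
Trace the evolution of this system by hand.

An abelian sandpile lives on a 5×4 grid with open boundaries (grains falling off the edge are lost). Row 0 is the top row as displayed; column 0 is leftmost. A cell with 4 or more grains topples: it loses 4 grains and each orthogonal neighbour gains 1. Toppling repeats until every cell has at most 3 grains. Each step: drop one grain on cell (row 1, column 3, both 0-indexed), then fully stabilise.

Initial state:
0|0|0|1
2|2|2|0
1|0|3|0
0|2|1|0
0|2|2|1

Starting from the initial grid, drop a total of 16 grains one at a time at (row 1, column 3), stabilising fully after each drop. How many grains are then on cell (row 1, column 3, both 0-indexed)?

[0] 0|0|0|1
2|2|2|0
1|0|3|0
0|2|1|0
0|2|2|1
[1] 0|0|0|1
2|2|2|1
1|0|3|0
0|2|1|0
0|2|2|1
[2] 0|0|0|1
2|2|2|2
1|0|3|0
0|2|1|0
0|2|2|1
[3] 0|0|0|1
2|2|2|3
1|0|3|0
0|2|1|0
0|2|2|1
[4] 0|0|0|2
2|2|3|0
1|0|3|1
0|2|1|0
0|2|2|1
[5] 0|0|0|2
2|2|3|1
1|0|3|1
0|2|1|0
0|2|2|1
[6] 0|0|0|2
2|2|3|2
1|0|3|1
0|2|1|0
0|2|2|1
[7] 0|0|0|2
2|2|3|3
1|0|3|1
0|2|1|0
0|2|2|1
[8] 0|0|1|3
2|3|1|1
1|1|0|3
0|2|2|0
0|2|2|1
[9] 0|0|1|3
2|3|1|2
1|1|0|3
0|2|2|0
0|2|2|1
[10] 0|0|1|3
2|3|1|3
1|1|0|3
0|2|2|0
0|2|2|1
[11] 0|0|2|0
2|3|2|2
1|1|1|0
0|2|2|1
0|2|2|1
[12] 0|0|2|0
2|3|2|3
1|1|1|0
0|2|2|1
0|2|2|1
[13] 0|0|2|1
2|3|3|0
1|1|1|1
0|2|2|1
0|2|2|1
[14] 0|0|2|1
2|3|3|1
1|1|1|1
0|2|2|1
0|2|2|1
[15] 0|0|2|1
2|3|3|2
1|1|1|1
0|2|2|1
0|2|2|1
[16] 0|0|2|1
2|3|3|3
1|1|1|1
0|2|2|1
0|2|2|1

3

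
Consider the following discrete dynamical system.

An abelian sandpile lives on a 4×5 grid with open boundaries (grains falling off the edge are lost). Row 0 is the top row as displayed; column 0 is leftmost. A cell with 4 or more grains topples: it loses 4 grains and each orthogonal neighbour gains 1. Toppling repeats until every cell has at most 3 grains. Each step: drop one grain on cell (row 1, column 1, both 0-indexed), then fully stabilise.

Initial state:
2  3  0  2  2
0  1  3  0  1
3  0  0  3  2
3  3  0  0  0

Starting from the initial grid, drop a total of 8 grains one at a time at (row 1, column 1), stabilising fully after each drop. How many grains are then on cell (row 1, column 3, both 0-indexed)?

gen 0: 2  3  0  2  2
0  1  3  0  1
3  0  0  3  2
3  3  0  0  0
gen 1: 2  3  0  2  2
0  2  3  0  1
3  0  0  3  2
3  3  0  0  0
gen 2: 2  3  0  2  2
0  3  3  0  1
3  0  0  3  2
3  3  0  0  0
gen 3: 3  0  2  2  2
1  2  0  1  1
3  1  1  3  2
3  3  0  0  0
gen 4: 3  0  2  2  2
1  3  0  1  1
3  1  1  3  2
3  3  0  0  0
gen 5: 3  1  2  2  2
2  0  1  1  1
3  2  1  3  2
3  3  0  0  0
gen 6: 3  1  2  2  2
2  1  1  1  1
3  2  1  3  2
3  3  0  0  0
gen 7: 3  1  2  2  2
2  2  1  1  1
3  2  1  3  2
3  3  0  0  0
gen 8: 3  1  2  2  2
2  3  1  1  1
3  2  1  3  2
3  3  0  0  0

1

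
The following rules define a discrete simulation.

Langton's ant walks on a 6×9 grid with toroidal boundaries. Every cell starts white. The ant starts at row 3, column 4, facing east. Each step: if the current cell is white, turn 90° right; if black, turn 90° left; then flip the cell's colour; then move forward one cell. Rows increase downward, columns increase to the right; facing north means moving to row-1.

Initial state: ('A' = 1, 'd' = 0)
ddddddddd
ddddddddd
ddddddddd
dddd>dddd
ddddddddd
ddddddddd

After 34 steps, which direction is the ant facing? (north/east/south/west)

[0] ddddddddd
ddddddddd
ddddddddd
dddd>dddd
ddddddddd
ddddddddd
[1] ddddddddd
ddddddddd
ddddddddd
ddddAdddd
ddddvdddd
ddddddddd
[2] ddddddddd
ddddddddd
ddddddddd
ddddAdddd
ddd<Adddd
ddddddddd
[3] ddddddddd
ddddddddd
ddddddddd
ddd^Adddd
dddAAdddd
ddddddddd
[4] ddddddddd
ddddddddd
ddddddddd
dddA>dddd
dddAAdddd
ddddddddd
[5] ddddddddd
ddddddddd
dddd^dddd
dddAddddd
dddAAdddd
ddddddddd
[6] ddddddddd
ddddddddd
ddddA>ddd
dddAddddd
dddAAdddd
ddddddddd
[7] ddddddddd
ddddddddd
ddddAAddd
dddAdvddd
dddAAdddd
ddddddddd
[8] ddddddddd
ddddddddd
ddddAAddd
dddA<Addd
dddAAdddd
ddddddddd
[9] ddddddddd
ddddddddd
dddd^Addd
dddAAAddd
dddAAdddd
ddddddddd
[10] ddddddddd
ddddddddd
ddd<dAddd
dddAAAddd
dddAAdddd
ddddddddd
[11] ddddddddd
ddd^ddddd
dddAdAddd
dddAAAddd
dddAAdddd
ddddddddd
[12] ddddddddd
dddA>dddd
dddAdAddd
dddAAAddd
dddAAdddd
ddddddddd
[13] ddddddddd
dddAAdddd
dddAvAddd
dddAAAddd
dddAAdddd
ddddddddd
[14] ddddddddd
dddAAdddd
ddd<AAddd
dddAAAddd
dddAAdddd
ddddddddd
[15] ddddddddd
dddAAdddd
ddddAAddd
dddvAAddd
dddAAdddd
ddddddddd
[16] ddddddddd
dddAAdddd
ddddAAddd
dddd>Addd
dddAAdddd
ddddddddd
[17] ddddddddd
dddAAdddd
dddd^Addd
dddddAddd
dddAAdddd
ddddddddd
[18] ddddddddd
dddAAdddd
ddd<dAddd
dddddAddd
dddAAdddd
ddddddddd
[19] ddddddddd
ddd^Adddd
dddAdAddd
dddddAddd
dddAAdddd
ddddddddd
[20] ddddddddd
dd<dAdddd
dddAdAddd
dddddAddd
dddAAdddd
ddddddddd
[21] dd^dddddd
ddAdAdddd
dddAdAddd
dddddAddd
dddAAdddd
ddddddddd
[22] ddA>ddddd
ddAdAdddd
dddAdAddd
dddddAddd
dddAAdddd
ddddddddd
[23] ddAAddddd
ddAvAdddd
dddAdAddd
dddddAddd
dddAAdddd
ddddddddd
[24] ddAAddddd
dd<AAdddd
dddAdAddd
dddddAddd
dddAAdddd
ddddddddd
[25] ddAAddddd
dddAAdddd
ddvAdAddd
dddddAddd
dddAAdddd
ddddddddd
[26] ddAAddddd
dddAAdddd
d<AAdAddd
dddddAddd
dddAAdddd
ddddddddd
[27] ddAAddddd
d^dAAdddd
dAAAdAddd
dddddAddd
dddAAdddd
ddddddddd
[28] ddAAddddd
dA>AAdddd
dAAAdAddd
dddddAddd
dddAAdddd
ddddddddd
[29] ddAAddddd
dAAAAdddd
dAvAdAddd
dddddAddd
dddAAdddd
ddddddddd
[30] ddAAddddd
dAAAAdddd
dAd>dAddd
dddddAddd
dddAAdddd
ddddddddd
[31] ddAAddddd
dAA^Adddd
dAdddAddd
dddddAddd
dddAAdddd
ddddddddd
[32] ddAAddddd
dA<dAdddd
dAdddAddd
dddddAddd
dddAAdddd
ddddddddd
[33] ddAAddddd
dAddAdddd
dAvddAddd
dddddAddd
dddAAdddd
ddddddddd
[34] ddAAddddd
dAddAdddd
d<AddAddd
dddddAddd
dddAAdddd
ddddddddd

west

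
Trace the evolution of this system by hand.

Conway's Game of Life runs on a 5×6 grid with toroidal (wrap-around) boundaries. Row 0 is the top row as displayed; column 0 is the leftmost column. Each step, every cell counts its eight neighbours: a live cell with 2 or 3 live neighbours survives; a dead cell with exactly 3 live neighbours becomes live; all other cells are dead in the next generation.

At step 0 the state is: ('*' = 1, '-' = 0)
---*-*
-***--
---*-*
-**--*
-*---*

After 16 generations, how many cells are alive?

10

0) ---*-*
-***--
---*-*
-**--*
-*---*
1) -*-*--
*--*--
---*--
-**--*
-*---*
2) -*--*-
---**-
**-**-
-**-*-
-*--*-
3) --*-**
**----
**----
----*-
**--**
4) --***-
--*---
**---*
----*-
**----
5) --**--
*-*-**
**---*
------
-**-**
6) ------
--*-*-
-*--*-
--*-*-
-**-*-
7) -**---
---*--
-**-**
--*-**
-**---
8) -*-*--
*--**-
***--*
----**
*-----
9) ******
---**-
-**---
----*-
*---**
10) -**---
------
--*-*-
**-**-
--*---
11) -**---
-***--
-**-**
-*--**
*-----
12) *--*--
----*-
-----*
-****-
*-*--*
13) **-**-
----**
--*--*
-****-
*----*
14) -*-*--
-**---
***--*
-****-
------
15) -*----
---*--
----**
---***
-*--*-
16) --*---
----*-
-----*
*--*--
*-****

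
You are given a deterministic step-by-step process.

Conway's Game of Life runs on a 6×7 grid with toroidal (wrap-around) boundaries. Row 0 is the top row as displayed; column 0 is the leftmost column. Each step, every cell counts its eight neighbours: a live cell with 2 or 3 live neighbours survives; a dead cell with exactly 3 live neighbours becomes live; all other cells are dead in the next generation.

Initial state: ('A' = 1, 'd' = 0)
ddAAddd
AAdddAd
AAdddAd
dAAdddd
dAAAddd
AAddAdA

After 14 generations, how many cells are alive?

k=0  ddAAddd
AAdddAd
AAdddAd
dAAdddd
dAAAddd
AAddAdA
k=1  ddAAAAd
AdddAdd
ddddddd
dddAddd
dddAddd
AdddAdd
k=2  dAdddAA
ddddAAd
ddddddd
ddddddd
dddAAdd
ddAddAd
k=3  ddddddA
ddddAAA
ddddddd
ddddddd
dddAAdd
ddAAdAA
k=4  AddAddd
dddddAA
dddddAd
ddddddd
ddAAAAd
ddAAdAA
k=5  AdAAddd
ddddAAA
dddddAA
dddAdAd
ddAddAA
dAdddAA
k=6  AAAAddd
AddAAdd
ddddddd
ddddddd
AdAdddd
dAdAAAd
k=7  AddddAA
AddAAdd
ddddddd
ddddddd
dAAAAdd
ddddAdA
k=8  AddAddd
AdddAAd
ddddddd
ddAAddd
ddAAAAd
dAAdAdA
k=9  AdAAddd
ddddAdA
dddAAdd
ddAdddd
dddddAd
AAddddA
k=10  ddAAdAd
ddAdAAd
dddAAAd
dddAAdd
AAddddA
AAAdddA
k=11  AddddAd
ddAdddA
ddAdddd
AdAAddA
dddAdAA
dddAdAd
k=12  ddddAAd
dAddddA
AdAdddA
AAAAAAA
AddAdAd
dddddAd
k=13  ddddAAA
dAddddA
ddddAdd
ddddddd
AddAddd
dddddAd
k=14  AdddAdA
AdddAdA
ddddddd
ddddddd
ddddddd
dddddAd

7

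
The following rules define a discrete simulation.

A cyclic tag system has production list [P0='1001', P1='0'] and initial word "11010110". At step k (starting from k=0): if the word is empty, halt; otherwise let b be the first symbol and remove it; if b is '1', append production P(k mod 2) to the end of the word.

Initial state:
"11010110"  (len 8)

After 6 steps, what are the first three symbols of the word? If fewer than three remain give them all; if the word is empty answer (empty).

101

gen 0: "11010110"  (len 8)
gen 1: "10101101001"  (len 11)
gen 2: "01011010010"  (len 11)
gen 3: "1011010010"  (len 10)
gen 4: "0110100100"  (len 10)
gen 5: "110100100"  (len 9)
gen 6: "101001000"  (len 9)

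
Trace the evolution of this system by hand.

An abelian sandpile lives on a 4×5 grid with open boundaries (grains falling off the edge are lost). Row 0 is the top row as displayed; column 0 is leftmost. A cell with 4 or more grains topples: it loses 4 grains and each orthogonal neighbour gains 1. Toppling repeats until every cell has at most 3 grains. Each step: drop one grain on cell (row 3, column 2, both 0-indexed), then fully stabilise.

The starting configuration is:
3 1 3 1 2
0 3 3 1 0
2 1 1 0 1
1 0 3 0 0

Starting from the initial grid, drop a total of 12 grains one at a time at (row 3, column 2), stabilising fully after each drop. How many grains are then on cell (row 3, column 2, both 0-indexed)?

2

gen 0: 3 1 3 1 2
0 3 3 1 0
2 1 1 0 1
1 0 3 0 0
gen 1: 3 1 3 1 2
0 3 3 1 0
2 1 2 0 1
1 1 0 1 0
gen 2: 3 1 3 1 2
0 3 3 1 0
2 1 2 0 1
1 1 1 1 0
gen 3: 3 1 3 1 2
0 3 3 1 0
2 1 2 0 1
1 1 2 1 0
gen 4: 3 1 3 1 2
0 3 3 1 0
2 1 2 0 1
1 1 3 1 0
gen 5: 3 1 3 1 2
0 3 3 1 0
2 1 3 0 1
1 2 0 2 0
gen 6: 3 1 3 1 2
0 3 3 1 0
2 1 3 0 1
1 2 1 2 0
gen 7: 3 1 3 1 2
0 3 3 1 0
2 1 3 0 1
1 2 2 2 0
gen 8: 3 1 3 1 2
0 3 3 1 0
2 1 3 0 1
1 2 3 2 0
gen 9: 3 3 0 2 2
1 0 2 2 0
2 3 1 1 1
1 3 1 3 0
gen 10: 3 3 0 2 2
1 0 2 2 0
2 3 1 1 1
1 3 2 3 0
gen 11: 3 3 0 2 2
1 0 2 2 0
2 3 1 1 1
1 3 3 3 0
gen 12: 3 3 0 2 2
1 1 2 2 0
3 0 3 2 1
2 1 2 0 1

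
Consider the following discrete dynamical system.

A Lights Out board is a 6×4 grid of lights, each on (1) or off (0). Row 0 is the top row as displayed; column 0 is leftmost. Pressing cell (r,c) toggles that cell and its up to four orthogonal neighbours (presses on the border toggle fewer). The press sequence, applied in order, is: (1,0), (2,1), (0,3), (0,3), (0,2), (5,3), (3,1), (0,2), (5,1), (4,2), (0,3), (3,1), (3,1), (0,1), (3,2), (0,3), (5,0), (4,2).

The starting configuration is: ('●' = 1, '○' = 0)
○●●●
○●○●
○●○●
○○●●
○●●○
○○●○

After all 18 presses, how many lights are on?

13

[0] ○●●●
○●○●
○●○●
○○●●
○●●○
○○●○
[1] ●●●●
●○○●
●●○●
○○●●
○●●○
○○●○
[2] ●●●●
●●○●
○○●●
○●●●
○●●○
○○●○
[3] ●●○○
●●○○
○○●●
○●●●
○●●○
○○●○
[4] ●●●●
●●○●
○○●●
○●●●
○●●○
○○●○
[5] ●○○○
●●●●
○○●●
○●●●
○●●○
○○●○
[6] ●○○○
●●●●
○○●●
○●●●
○●●●
○○○●
[7] ●○○○
●●●●
○●●●
●○○●
○○●●
○○○●
[8] ●●●●
●●○●
○●●●
●○○●
○○●●
○○○●
[9] ●●●●
●●○●
○●●●
●○○●
○●●●
●●●●
[10] ●●●●
●●○●
○●●●
●○●●
○○○○
●●○●
[11] ●●○○
●●○○
○●●●
●○●●
○○○○
●●○●
[12] ●●○○
●●○○
○○●●
○●○●
○●○○
●●○●
[13] ●●○○
●●○○
○●●●
●○●●
○○○○
●●○●
[14] ○○●○
●○○○
○●●●
●○●●
○○○○
●●○●
[15] ○○●○
●○○○
○●○●
●●○○
○○●○
●●○●
[16] ○○○●
●○○●
○●○●
●●○○
○○●○
●●○●
[17] ○○○●
●○○●
○●○●
●●○○
●○●○
○○○●
[18] ○○○●
●○○●
○●○●
●●●○
●●○●
○○●●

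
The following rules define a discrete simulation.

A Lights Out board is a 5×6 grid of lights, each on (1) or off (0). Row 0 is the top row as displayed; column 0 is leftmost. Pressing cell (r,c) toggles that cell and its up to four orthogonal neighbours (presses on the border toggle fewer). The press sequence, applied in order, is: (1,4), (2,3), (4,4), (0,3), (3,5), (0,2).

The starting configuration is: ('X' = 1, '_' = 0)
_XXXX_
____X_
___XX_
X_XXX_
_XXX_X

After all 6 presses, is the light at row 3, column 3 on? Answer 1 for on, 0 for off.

0

step 0: _XXXX_
____X_
___XX_
X_XXX_
_XXX_X
step 1: _XXX__
___X_X
___X__
X_XXX_
_XXX_X
step 2: _XXX__
_____X
__X_X_
X_X_X_
_XXX_X
step 3: _XXX__
_____X
__X_X_
X_X___
_XX_X_
step 4: _X__X_
___X_X
__X_X_
X_X___
_XX_X_
step 5: _X__X_
___X_X
__X_XX
X_X_XX
_XX_XX
step 6: __XXX_
__XX_X
__X_XX
X_X_XX
_XX_XX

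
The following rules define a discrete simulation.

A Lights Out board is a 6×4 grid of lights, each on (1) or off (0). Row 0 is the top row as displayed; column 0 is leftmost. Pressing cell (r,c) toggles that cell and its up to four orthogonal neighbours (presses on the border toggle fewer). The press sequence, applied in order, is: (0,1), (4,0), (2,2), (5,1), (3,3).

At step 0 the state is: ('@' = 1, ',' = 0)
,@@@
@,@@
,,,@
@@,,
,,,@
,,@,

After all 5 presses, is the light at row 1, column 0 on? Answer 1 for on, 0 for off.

step 0: ,@@@
@,@@
,,,@
@@,,
,,,@
,,@,
step 1: @,,@
@@@@
,,,@
@@,,
,,,@
,,@,
step 2: @,,@
@@@@
,,,@
,@,,
@@,@
@,@,
step 3: @,,@
@@,@
,@@,
,@@,
@@,@
@,@,
step 4: @,,@
@@,@
,@@,
,@@,
@,,@
,@,,
step 5: @,,@
@@,@
,@@@
,@,@
@,,,
,@,,

1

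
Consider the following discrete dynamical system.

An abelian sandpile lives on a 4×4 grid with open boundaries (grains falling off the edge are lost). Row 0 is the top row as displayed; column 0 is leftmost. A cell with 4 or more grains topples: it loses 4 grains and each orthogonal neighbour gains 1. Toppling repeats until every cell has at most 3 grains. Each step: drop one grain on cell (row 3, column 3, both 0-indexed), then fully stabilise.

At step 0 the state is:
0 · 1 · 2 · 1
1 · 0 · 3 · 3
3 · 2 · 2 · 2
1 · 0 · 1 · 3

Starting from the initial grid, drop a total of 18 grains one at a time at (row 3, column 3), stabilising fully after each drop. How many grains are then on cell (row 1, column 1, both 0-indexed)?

1

0) 0 · 1 · 2 · 1
1 · 0 · 3 · 3
3 · 2 · 2 · 2
1 · 0 · 1 · 3
1) 0 · 1 · 2 · 1
1 · 0 · 3 · 3
3 · 2 · 2 · 3
1 · 0 · 2 · 0
2) 0 · 1 · 2 · 1
1 · 0 · 3 · 3
3 · 2 · 2 · 3
1 · 0 · 2 · 1
3) 0 · 1 · 2 · 1
1 · 0 · 3 · 3
3 · 2 · 2 · 3
1 · 0 · 2 · 2
4) 0 · 1 · 2 · 1
1 · 0 · 3 · 3
3 · 2 · 2 · 3
1 · 0 · 2 · 3
5) 0 · 1 · 3 · 2
1 · 1 · 1 · 1
3 · 3 · 1 · 2
1 · 1 · 0 · 2
6) 0 · 1 · 3 · 2
1 · 1 · 1 · 1
3 · 3 · 1 · 2
1 · 1 · 0 · 3
7) 0 · 1 · 3 · 2
1 · 1 · 1 · 1
3 · 3 · 1 · 3
1 · 1 · 1 · 0
8) 0 · 1 · 3 · 2
1 · 1 · 1 · 1
3 · 3 · 1 · 3
1 · 1 · 1 · 1
9) 0 · 1 · 3 · 2
1 · 1 · 1 · 1
3 · 3 · 1 · 3
1 · 1 · 1 · 2
10) 0 · 1 · 3 · 2
1 · 1 · 1 · 1
3 · 3 · 1 · 3
1 · 1 · 1 · 3
11) 0 · 1 · 3 · 2
1 · 1 · 1 · 2
3 · 3 · 2 · 0
1 · 1 · 2 · 1
12) 0 · 1 · 3 · 2
1 · 1 · 1 · 2
3 · 3 · 2 · 0
1 · 1 · 2 · 2
13) 0 · 1 · 3 · 2
1 · 1 · 1 · 2
3 · 3 · 2 · 0
1 · 1 · 2 · 3
14) 0 · 1 · 3 · 2
1 · 1 · 1 · 2
3 · 3 · 2 · 1
1 · 1 · 3 · 0
15) 0 · 1 · 3 · 2
1 · 1 · 1 · 2
3 · 3 · 2 · 1
1 · 1 · 3 · 1
16) 0 · 1 · 3 · 2
1 · 1 · 1 · 2
3 · 3 · 2 · 1
1 · 1 · 3 · 2
17) 0 · 1 · 3 · 2
1 · 1 · 1 · 2
3 · 3 · 2 · 1
1 · 1 · 3 · 3
18) 0 · 1 · 3 · 2
1 · 1 · 1 · 2
3 · 3 · 3 · 2
1 · 2 · 0 · 1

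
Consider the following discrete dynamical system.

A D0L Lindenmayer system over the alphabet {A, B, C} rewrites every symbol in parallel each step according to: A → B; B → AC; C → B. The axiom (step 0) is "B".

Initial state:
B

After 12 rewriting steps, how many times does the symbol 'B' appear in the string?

k=0  B
k=1  AC
k=2  BB
k=3  ACAC
k=4  BBBB
k=5  ACACACAC
k=6  BBBBBBBB
k=7  ACACACACACACACAC
k=8  BBBBBBBBBBBBBBBB
k=9  ACACACACACACACACACACACACACACACAC
k=10  BBBBBBBBBBBBBBBBBBBBBBBBBBBBBBBB
k=11  ACACACACACACACACACACACACACACACACACACACACACACACACACACACACACACACAC
k=12  BBBBBBBBBBBBBBBBBBBBBBBBBBBBBBBBBBBBBBBBBBBBBBBBBBBBBBBBBBBBBBBB

64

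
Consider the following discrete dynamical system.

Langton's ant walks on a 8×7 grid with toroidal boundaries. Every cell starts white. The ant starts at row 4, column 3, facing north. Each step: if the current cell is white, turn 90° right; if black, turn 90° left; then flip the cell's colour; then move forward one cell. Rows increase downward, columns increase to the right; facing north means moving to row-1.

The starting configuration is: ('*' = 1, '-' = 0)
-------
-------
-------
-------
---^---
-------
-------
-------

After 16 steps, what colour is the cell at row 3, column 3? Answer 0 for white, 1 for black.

gen 0: -------
-------
-------
-------
---^---
-------
-------
-------
gen 1: -------
-------
-------
-------
---*>--
-------
-------
-------
gen 2: -------
-------
-------
-------
---**--
----v--
-------
-------
gen 3: -------
-------
-------
-------
---**--
---<*--
-------
-------
gen 4: -------
-------
-------
-------
---^*--
---**--
-------
-------
gen 5: -------
-------
-------
-------
--<-*--
---**--
-------
-------
gen 6: -------
-------
-------
--^----
--*-*--
---**--
-------
-------
gen 7: -------
-------
-------
--*>---
--*-*--
---**--
-------
-------
gen 8: -------
-------
-------
--**---
--*v*--
---**--
-------
-------
gen 9: -------
-------
-------
--**---
--<**--
---**--
-------
-------
gen 10: -------
-------
-------
--**---
---**--
--v**--
-------
-------
gen 11: -------
-------
-------
--**---
---**--
-<***--
-------
-------
gen 12: -------
-------
-------
--**---
-^-**--
-****--
-------
-------
gen 13: -------
-------
-------
--**---
-*>**--
-****--
-------
-------
gen 14: -------
-------
-------
--**---
-****--
-*v**--
-------
-------
gen 15: -------
-------
-------
--**---
-****--
-*->*--
-------
-------
gen 16: -------
-------
-------
--**---
-**^*--
-*--*--
-------
-------

1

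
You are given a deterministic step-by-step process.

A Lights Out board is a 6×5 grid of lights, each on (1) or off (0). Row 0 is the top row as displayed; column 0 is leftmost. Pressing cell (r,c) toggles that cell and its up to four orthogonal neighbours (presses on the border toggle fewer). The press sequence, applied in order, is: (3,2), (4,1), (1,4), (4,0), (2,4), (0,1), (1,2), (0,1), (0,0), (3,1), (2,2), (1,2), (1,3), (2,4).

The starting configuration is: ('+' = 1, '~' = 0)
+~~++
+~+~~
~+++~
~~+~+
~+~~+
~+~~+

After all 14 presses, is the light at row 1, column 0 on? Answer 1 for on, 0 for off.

step 0: +~~++
+~+~~
~+++~
~~+~+
~+~~+
~+~~+
step 1: +~~++
+~+~~
~+~+~
~+~++
~++~+
~+~~+
step 2: +~~++
+~+~~
~+~+~
~~~++
+~~~+
~~~~+
step 3: +~~+~
+~+++
~+~++
~~~++
+~~~+
~~~~+
step 4: +~~+~
+~+++
~+~++
+~~++
~+~~+
+~~~+
step 5: +~~+~
+~++~
~+~~~
+~~+~
~+~~+
+~~~+
step 6: ~+++~
++++~
~+~~~
+~~+~
~+~~+
+~~~+
step 7: ~+~+~
+~~~~
~++~~
+~~+~
~+~~+
+~~~+
step 8: +~++~
++~~~
~++~~
+~~+~
~+~~+
+~~~+
step 9: ~+++~
~+~~~
~++~~
+~~+~
~+~~+
+~~~+
step 10: ~+++~
~+~~~
~~+~~
~+++~
~~~~+
+~~~+
step 11: ~+++~
~++~~
~+~+~
~+~+~
~~~~+
+~~~+
step 12: ~+~+~
~~~+~
~+++~
~+~+~
~~~~+
+~~~+
step 13: ~+~~~
~~+~+
~++~~
~+~+~
~~~~+
+~~~+
step 14: ~+~~~
~~+~~
~++++
~+~++
~~~~+
+~~~+

0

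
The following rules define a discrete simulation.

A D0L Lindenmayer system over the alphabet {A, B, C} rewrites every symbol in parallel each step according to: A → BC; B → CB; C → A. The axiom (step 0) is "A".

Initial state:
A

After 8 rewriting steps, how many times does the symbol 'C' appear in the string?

t=0: A
t=1: BC
t=2: CBA
t=3: ACBBC
t=4: BCACBCBA
t=5: CBABCACBACBBC
t=6: ACBBCCBABCACBBCACBCBA
t=7: BCACBCBAACBBCCBABCACBCBABCACBACBBC
t=8: CBABCACBACBBCBCACBCBAACBBCCBABCACBACBBCCBABCACBBCACBCBA

21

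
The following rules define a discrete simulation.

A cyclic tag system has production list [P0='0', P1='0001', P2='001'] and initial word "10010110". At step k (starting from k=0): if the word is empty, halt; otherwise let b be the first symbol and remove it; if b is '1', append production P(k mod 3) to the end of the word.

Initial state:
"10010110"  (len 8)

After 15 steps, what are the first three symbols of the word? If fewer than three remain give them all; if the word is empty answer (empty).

(empty)

[0] "10010110"  (len 8)
[1] "00101100"  (len 8)
[2] "0101100"  (len 7)
[3] "101100"  (len 6)
[4] "011000"  (len 6)
[5] "11000"  (len 5)
[6] "1000001"  (len 7)
[7] "0000010"  (len 7)
[8] "000010"  (len 6)
[9] "00010"  (len 5)
[10] "0010"  (len 4)
[11] "010"  (len 3)
[12] "10"  (len 2)
[13] "00"  (len 2)
[14] "0"  (len 1)
[15] (halted — word empty)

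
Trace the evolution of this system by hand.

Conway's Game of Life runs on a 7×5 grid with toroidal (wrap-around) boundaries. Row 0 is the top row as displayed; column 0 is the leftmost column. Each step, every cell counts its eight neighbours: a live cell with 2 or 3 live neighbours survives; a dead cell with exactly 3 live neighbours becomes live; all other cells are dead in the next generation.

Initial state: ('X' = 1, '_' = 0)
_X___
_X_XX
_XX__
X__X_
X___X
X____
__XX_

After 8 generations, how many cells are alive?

t=0: _X___
_X_XX
_XX__
X__X_
X___X
X____
__XX_
t=1: XX__X
_X_X_
_X___
X_XX_
XX___
XX_X_
_XX__
t=2: ___XX
_X__X
XX_XX
X_X_X
___X_
____X
___X_
t=3: X_XXX
_X___
_____
__X__
X__X_
___XX
___X_
t=4: XXXXX
XXXXX
_____
_____
__XX_
__XX_
X____
t=5: _____
_____
XXXXX
_____
__XX_
_XXXX
X____
t=6: _____
XXXXX
XXXXX
X____
_X__X
XX__X
XXXXX
t=7: _____
_____
_____
_____
_X__X
_____
__XX_
t=8: _____
_____
_____
_____
_____
__XX_
_____

2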